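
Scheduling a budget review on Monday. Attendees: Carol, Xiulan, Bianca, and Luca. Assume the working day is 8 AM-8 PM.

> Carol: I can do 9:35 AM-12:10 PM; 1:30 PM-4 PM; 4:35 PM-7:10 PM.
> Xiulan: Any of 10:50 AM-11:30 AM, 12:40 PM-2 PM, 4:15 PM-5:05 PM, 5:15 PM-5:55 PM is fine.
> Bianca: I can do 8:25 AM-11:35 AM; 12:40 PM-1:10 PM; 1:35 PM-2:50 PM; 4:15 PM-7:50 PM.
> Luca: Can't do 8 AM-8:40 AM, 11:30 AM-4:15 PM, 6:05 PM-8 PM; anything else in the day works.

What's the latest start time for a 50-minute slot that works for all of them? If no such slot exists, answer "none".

Carol free: 09:35-12:10, 13:30-16:00, 16:35-19:10.
Xiulan free: 10:50-11:30, 12:40-14:00, 16:15-17:05, 17:15-17:55.
Bianca free: 08:25-11:35, 12:40-13:10, 13:35-14:50, 16:15-19:50.
Luca free: 08:40-11:30, 16:15-18:05 (invert busy blocks within the working day).
Carol ∩ Xiulan: 10:50-11:30, 13:30-14:00, 16:35-17:05, 17:15-17:55.
Carol ∩ Xiulan ∩ Bianca: 10:50-11:30, 13:35-14:00, 16:35-17:05, 17:15-17:55.
Carol ∩ Xiulan ∩ Bianca ∩ Luca: 10:50-11:30, 16:35-17:05, 17:15-17:55.
So the common availability across everyone is 10:50-11:30, 16:35-17:05, 17:15-17:55.
No common window is at least 50 minutes long.

none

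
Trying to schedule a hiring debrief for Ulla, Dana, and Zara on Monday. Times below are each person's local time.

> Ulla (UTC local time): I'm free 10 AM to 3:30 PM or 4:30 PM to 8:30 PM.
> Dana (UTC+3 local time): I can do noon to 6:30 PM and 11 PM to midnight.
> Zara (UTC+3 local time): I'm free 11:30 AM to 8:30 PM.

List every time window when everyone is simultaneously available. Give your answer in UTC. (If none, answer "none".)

10:00-15:30

Ulla in UTC: 10:00-15:30, 16:30-20:30.
Dana in UTC: 09:00-15:30, 20:00-21:00 (subtract 3h to convert from UTC+3).
Zara in UTC: 08:30-17:30 (subtract 3h to convert from UTC+3).
Ulla ∩ Dana: 10:00-15:30, 20:00-20:30.
Ulla ∩ Dana ∩ Zara: 10:00-15:30.
Those are the intersection windows.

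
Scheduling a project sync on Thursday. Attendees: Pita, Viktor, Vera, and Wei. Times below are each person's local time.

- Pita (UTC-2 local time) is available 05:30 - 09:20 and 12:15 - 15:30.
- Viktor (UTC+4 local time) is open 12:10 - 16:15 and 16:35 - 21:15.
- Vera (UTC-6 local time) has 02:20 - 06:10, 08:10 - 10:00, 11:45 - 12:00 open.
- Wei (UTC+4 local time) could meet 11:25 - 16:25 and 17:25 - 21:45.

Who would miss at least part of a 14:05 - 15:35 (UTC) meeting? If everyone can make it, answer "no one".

Pita, Vera

Pita in UTC: 07:30-11:20, 14:15-17:30 (add 2h to convert from UTC-2).
Viktor in UTC: 08:10-12:15, 12:35-17:15 (subtract 4h to convert from UTC+4).
Vera in UTC: 08:20-12:10, 14:10-16:00, 17:45-18:00 (add 6h to convert from UTC-6).
Wei in UTC: 07:25-12:25, 13:25-17:45 (subtract 4h to convert from UTC+4).
Pita: not fully free for 14:05-15:35. Viktor: free for 14:05-15:35. Vera: not fully free for 14:05-15:35. Wei: free for 14:05-15:35.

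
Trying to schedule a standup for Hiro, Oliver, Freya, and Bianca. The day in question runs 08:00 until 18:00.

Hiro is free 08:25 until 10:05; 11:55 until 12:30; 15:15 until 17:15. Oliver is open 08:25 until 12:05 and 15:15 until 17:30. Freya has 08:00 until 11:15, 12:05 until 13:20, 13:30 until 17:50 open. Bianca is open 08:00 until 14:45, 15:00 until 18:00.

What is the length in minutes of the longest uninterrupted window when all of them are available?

120

Hiro ∩ Oliver: 08:25-10:05, 11:55-12:05, 15:15-17:15.
Hiro ∩ Oliver ∩ Freya: 08:25-10:05, 15:15-17:15.
Hiro ∩ Oliver ∩ Freya ∩ Bianca: 08:25-10:05, 15:15-17:15.
Those are the intersection windows.
The longest is 15:15-17:15 at 120 minutes.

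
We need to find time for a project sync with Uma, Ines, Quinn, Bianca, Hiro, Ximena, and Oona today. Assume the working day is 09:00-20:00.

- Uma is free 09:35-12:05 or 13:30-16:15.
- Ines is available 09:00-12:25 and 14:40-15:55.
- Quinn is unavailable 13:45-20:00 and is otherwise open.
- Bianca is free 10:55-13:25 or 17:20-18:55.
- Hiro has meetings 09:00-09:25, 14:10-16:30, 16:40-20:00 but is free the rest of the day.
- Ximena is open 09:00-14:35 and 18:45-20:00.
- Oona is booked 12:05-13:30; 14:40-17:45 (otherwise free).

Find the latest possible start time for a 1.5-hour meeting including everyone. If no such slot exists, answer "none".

Uma free: 09:35-12:05, 13:30-16:15.
Ines free: 09:00-12:25, 14:40-15:55.
Quinn free: 09:00-13:45 (invert busy blocks within the working day).
Bianca free: 10:55-13:25, 17:20-18:55.
Hiro free: 09:25-14:10, 16:30-16:40 (invert busy blocks within the working day).
Ximena free: 09:00-14:35, 18:45-20:00.
Oona free: 09:00-12:05, 13:30-14:40, 17:45-20:00 (invert busy blocks within the working day).
Uma ∩ Ines: 09:35-12:05, 14:40-15:55.
Uma ∩ Ines ∩ Quinn: 09:35-12:05.
Uma ∩ Ines ∩ Quinn ∩ Bianca: 10:55-12:05.
Uma ∩ Ines ∩ Quinn ∩ Bianca ∩ Hiro: 10:55-12:05.
Uma ∩ Ines ∩ Quinn ∩ Bianca ∩ Hiro ∩ Ximena: 10:55-12:05.
Uma ∩ Ines ∩ Quinn ∩ Bianca ∩ Hiro ∩ Ximena ∩ Oona: 10:55-12:05.
So the common availability across everyone is 10:55-12:05.
No common window is at least 90 minutes long.

none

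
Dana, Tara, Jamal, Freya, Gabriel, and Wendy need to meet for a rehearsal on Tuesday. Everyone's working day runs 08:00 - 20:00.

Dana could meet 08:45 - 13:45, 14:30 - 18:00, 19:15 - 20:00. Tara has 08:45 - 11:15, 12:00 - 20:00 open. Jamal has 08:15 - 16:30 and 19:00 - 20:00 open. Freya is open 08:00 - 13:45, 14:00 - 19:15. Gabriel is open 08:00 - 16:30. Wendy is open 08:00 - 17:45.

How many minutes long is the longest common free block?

150

Dana ∩ Tara: 08:45-11:15, 12:00-13:45, 14:30-18:00, 19:15-20:00.
Dana ∩ Tara ∩ Jamal: 08:45-11:15, 12:00-13:45, 14:30-16:30, 19:15-20:00.
Dana ∩ Tara ∩ Jamal ∩ Freya: 08:45-11:15, 12:00-13:45, 14:30-16:30.
Dana ∩ Tara ∩ Jamal ∩ Freya ∩ Gabriel: 08:45-11:15, 12:00-13:45, 14:30-16:30.
Dana ∩ Tara ∩ Jamal ∩ Freya ∩ Gabriel ∩ Wendy: 08:45-11:15, 12:00-13:45, 14:30-16:30.
The longest is 08:45-11:15 at 150 minutes.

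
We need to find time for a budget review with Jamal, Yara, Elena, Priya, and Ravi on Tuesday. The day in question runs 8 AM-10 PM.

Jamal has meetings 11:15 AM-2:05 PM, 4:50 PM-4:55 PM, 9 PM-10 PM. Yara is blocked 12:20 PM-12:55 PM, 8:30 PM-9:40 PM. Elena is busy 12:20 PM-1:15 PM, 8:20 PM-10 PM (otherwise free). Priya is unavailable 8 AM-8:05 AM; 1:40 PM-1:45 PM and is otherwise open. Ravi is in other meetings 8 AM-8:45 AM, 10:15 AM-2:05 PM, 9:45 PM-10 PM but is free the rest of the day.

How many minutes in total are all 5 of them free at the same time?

460

Jamal free: 08:00-11:15, 14:05-16:50, 16:55-21:00 (invert busy blocks within the working day).
Yara free: 08:00-12:20, 12:55-20:30, 21:40-22:00 (invert busy blocks within the working day).
Elena free: 08:00-12:20, 13:15-20:20 (invert busy blocks within the working day).
Priya free: 08:05-13:40, 13:45-22:00 (invert busy blocks within the working day).
Ravi free: 08:45-10:15, 14:05-21:45 (invert busy blocks within the working day).
Jamal ∩ Yara: 08:00-11:15, 14:05-16:50, 16:55-20:30.
Jamal ∩ Yara ∩ Elena: 08:00-11:15, 14:05-16:50, 16:55-20:20.
Jamal ∩ Yara ∩ Elena ∩ Priya: 08:05-11:15, 14:05-16:50, 16:55-20:20.
Jamal ∩ Yara ∩ Elena ∩ Priya ∩ Ravi: 08:45-10:15, 14:05-16:50, 16:55-20:20.
Summing the common windows: 90 + 165 + 205 = 460 minutes.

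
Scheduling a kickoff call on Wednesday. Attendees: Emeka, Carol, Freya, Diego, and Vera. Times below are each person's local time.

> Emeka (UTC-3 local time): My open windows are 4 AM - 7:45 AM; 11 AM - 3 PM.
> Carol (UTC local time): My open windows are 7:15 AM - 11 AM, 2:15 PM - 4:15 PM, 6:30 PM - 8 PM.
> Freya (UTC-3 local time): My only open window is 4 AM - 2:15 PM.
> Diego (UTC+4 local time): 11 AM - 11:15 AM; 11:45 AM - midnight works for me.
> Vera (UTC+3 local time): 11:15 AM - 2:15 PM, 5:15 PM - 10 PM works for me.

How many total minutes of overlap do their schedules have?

270

Emeka in UTC: 07:00-10:45, 14:00-18:00 (add 3h to convert from UTC-3).
Carol in UTC: 07:15-11:00, 14:15-16:15, 18:30-20:00.
Freya in UTC: 07:00-17:15 (add 3h to convert from UTC-3).
Diego in UTC: 07:00-07:15, 07:45-20:00 (subtract 4h to convert from UTC+4).
Vera in UTC: 08:15-11:15, 14:15-19:00 (subtract 3h to convert from UTC+3).
Emeka ∩ Carol: 07:15-10:45, 14:15-16:15.
Emeka ∩ Carol ∩ Freya: 07:15-10:45, 14:15-16:15.
Emeka ∩ Carol ∩ Freya ∩ Diego: 07:45-10:45, 14:15-16:15.
Emeka ∩ Carol ∩ Freya ∩ Diego ∩ Vera: 08:15-10:45, 14:15-16:15.
Summing the common windows: 150 + 120 = 270 minutes.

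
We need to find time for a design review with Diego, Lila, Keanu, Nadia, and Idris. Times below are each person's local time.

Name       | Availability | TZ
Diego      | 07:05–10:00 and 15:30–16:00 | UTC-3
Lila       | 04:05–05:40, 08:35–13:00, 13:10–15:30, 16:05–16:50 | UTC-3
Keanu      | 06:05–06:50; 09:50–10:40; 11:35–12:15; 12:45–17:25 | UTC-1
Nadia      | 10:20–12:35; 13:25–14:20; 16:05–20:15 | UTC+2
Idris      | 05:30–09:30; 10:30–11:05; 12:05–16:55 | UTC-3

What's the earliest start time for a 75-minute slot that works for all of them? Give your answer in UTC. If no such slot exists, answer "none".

none

Diego in UTC: 10:05-13:00, 18:30-19:00 (add 3h to convert from UTC-3).
Lila in UTC: 07:05-08:40, 11:35-16:00, 16:10-18:30, 19:05-19:50 (add 3h to convert from UTC-3).
Keanu in UTC: 07:05-07:50, 10:50-11:40, 12:35-13:15, 13:45-18:25 (add 1h to convert from UTC-1).
Nadia in UTC: 08:20-10:35, 11:25-12:20, 14:05-18:15 (subtract 2h to convert from UTC+2).
Idris in UTC: 08:30-12:30, 13:30-14:05, 15:05-19:55 (add 3h to convert from UTC-3).
Diego ∩ Lila: 11:35-13:00.
Diego ∩ Lila ∩ Keanu: 11:35-11:40, 12:35-13:00.
Diego ∩ Lila ∩ Keanu ∩ Nadia: 11:35-11:40.
Diego ∩ Lila ∩ Keanu ∩ Nadia ∩ Idris: 11:35-11:40.
No common window is at least 75 minutes long.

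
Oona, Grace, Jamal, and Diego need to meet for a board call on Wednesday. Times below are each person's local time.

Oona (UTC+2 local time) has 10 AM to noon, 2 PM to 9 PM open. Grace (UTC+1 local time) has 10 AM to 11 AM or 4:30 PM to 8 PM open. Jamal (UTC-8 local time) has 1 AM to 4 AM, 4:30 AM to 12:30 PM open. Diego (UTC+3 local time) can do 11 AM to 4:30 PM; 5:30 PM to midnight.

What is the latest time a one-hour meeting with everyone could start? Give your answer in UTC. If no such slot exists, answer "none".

18:00

Oona in UTC: 08:00-10:00, 12:00-19:00 (subtract 2h to convert from UTC+2).
Grace in UTC: 09:00-10:00, 15:30-19:00 (subtract 1h to convert from UTC+1).
Jamal in UTC: 09:00-12:00, 12:30-20:30 (add 8h to convert from UTC-8).
Diego in UTC: 08:00-13:30, 14:30-21:00 (subtract 3h to convert from UTC+3).
Oona ∩ Grace: 09:00-10:00, 15:30-19:00.
Oona ∩ Grace ∩ Jamal: 09:00-10:00, 15:30-19:00.
Oona ∩ Grace ∩ Jamal ∩ Diego: 09:00-10:00, 15:30-19:00.
Those are the intersection windows.
The last common window of at least 60 minutes is 15:30-19:00; a 60-minute meeting can start as late as 18:00 and still end by 19:00.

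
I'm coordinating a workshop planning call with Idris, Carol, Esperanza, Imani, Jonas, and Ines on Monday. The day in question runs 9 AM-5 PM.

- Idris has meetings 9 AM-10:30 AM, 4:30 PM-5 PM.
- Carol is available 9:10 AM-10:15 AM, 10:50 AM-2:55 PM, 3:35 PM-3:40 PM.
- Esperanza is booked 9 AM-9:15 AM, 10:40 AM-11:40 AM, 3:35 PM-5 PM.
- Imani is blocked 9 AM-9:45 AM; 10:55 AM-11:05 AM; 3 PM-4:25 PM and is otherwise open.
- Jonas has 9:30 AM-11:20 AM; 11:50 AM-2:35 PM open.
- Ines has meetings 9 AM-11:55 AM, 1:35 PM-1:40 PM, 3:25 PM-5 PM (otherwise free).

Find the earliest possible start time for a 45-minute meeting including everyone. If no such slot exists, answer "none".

11:55

Idris free: 10:30-16:30 (invert busy blocks within the working day).
Carol free: 09:10-10:15, 10:50-14:55, 15:35-15:40.
Esperanza free: 09:15-10:40, 11:40-15:35 (invert busy blocks within the working day).
Imani free: 09:45-10:55, 11:05-15:00, 16:25-17:00 (invert busy blocks within the working day).
Jonas free: 09:30-11:20, 11:50-14:35.
Ines free: 11:55-13:35, 13:40-15:25 (invert busy blocks within the working day).
Idris ∩ Carol: 10:50-14:55, 15:35-15:40.
Idris ∩ Carol ∩ Esperanza: 11:40-14:55.
Idris ∩ Carol ∩ Esperanza ∩ Imani: 11:40-14:55.
Idris ∩ Carol ∩ Esperanza ∩ Imani ∩ Jonas: 11:50-14:35.
Idris ∩ Carol ∩ Esperanza ∩ Imani ∩ Jonas ∩ Ines: 11:55-13:35, 13:40-14:35.
Those are the intersection windows.
The first common window of at least 45 minutes is 11:55-13:35, so the earliest start is 11:55.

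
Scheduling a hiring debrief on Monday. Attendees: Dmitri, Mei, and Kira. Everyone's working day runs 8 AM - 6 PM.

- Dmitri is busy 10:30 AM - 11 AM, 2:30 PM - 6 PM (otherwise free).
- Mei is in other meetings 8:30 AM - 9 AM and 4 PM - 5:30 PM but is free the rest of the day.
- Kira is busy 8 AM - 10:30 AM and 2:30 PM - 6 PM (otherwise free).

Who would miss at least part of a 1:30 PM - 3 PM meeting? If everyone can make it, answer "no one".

Dmitri, Kira

Dmitri free: 08:00-10:30, 11:00-14:30 (invert busy blocks within the working day).
Mei free: 08:00-08:30, 09:00-16:00, 17:30-18:00 (invert busy blocks within the working day).
Kira free: 10:30-14:30 (invert busy blocks within the working day).
Dmitri: not fully free for 13:30-15:00. Mei: free for 13:30-15:00. Kira: not fully free for 13:30-15:00.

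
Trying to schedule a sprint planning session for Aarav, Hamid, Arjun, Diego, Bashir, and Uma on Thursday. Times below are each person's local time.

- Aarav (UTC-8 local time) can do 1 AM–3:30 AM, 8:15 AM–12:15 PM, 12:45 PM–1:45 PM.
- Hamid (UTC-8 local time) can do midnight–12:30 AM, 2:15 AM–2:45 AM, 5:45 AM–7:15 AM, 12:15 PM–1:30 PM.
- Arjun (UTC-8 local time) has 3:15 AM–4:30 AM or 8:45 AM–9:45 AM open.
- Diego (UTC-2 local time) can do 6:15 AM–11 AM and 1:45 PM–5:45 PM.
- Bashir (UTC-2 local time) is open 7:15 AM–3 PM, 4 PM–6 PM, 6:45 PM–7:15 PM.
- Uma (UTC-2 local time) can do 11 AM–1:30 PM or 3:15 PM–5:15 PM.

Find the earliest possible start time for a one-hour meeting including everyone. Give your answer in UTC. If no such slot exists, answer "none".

none

Aarav in UTC: 09:00-11:30, 16:15-20:15, 20:45-21:45 (add 8h to convert from UTC-8).
Hamid in UTC: 08:00-08:30, 10:15-10:45, 13:45-15:15, 20:15-21:30 (add 8h to convert from UTC-8).
Arjun in UTC: 11:15-12:30, 16:45-17:45 (add 8h to convert from UTC-8).
Diego in UTC: 08:15-13:00, 15:45-19:45 (add 2h to convert from UTC-2).
Bashir in UTC: 09:15-17:00, 18:00-20:00, 20:45-21:15 (add 2h to convert from UTC-2).
Uma in UTC: 13:00-15:30, 17:15-19:15 (add 2h to convert from UTC-2).
Aarav ∩ Hamid: 10:15-10:45, 20:45-21:30.
Aarav ∩ Hamid ∩ Arjun: ∅.
Aarav ∩ Hamid ∩ Arjun ∩ Diego: ∅.
Aarav ∩ Hamid ∩ Arjun ∩ Diego ∩ Bashir: ∅.
Aarav ∩ Hamid ∩ Arjun ∩ Diego ∩ Bashir ∩ Uma: ∅.
There is no time when everyone is free.
No common window is at least 60 minutes long.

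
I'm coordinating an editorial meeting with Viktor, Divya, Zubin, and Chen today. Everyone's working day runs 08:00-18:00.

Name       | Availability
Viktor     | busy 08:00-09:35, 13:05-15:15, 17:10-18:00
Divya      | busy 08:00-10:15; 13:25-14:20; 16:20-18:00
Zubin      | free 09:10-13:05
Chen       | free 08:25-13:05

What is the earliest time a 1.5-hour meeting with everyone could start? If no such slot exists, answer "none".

10:15

Viktor free: 09:35-13:05, 15:15-17:10 (invert busy blocks within the working day).
Divya free: 10:15-13:25, 14:20-16:20 (invert busy blocks within the working day).
Zubin free: 09:10-13:05.
Chen free: 08:25-13:05.
Viktor ∩ Divya: 10:15-13:05, 15:15-16:20.
Viktor ∩ Divya ∩ Zubin: 10:15-13:05.
Viktor ∩ Divya ∩ Zubin ∩ Chen: 10:15-13:05.
So the common availability across everyone is 10:15-13:05.
The first common window of at least 90 minutes is 10:15-13:05, so the earliest start is 10:15.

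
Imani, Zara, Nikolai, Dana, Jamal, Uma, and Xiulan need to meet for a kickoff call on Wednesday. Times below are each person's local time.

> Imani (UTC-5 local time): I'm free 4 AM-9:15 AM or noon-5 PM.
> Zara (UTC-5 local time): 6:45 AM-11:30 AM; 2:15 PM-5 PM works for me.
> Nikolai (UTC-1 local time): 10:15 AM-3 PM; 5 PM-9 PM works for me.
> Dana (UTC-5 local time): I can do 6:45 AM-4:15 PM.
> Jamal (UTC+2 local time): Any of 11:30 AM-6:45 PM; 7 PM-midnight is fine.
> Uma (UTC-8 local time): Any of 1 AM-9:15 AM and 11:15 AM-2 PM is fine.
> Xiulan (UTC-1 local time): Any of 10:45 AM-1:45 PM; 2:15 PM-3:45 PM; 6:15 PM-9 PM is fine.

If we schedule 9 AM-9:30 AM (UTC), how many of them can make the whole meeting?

2

Imani in UTC: 09:00-14:15, 17:00-22:00 (add 5h to convert from UTC-5).
Zara in UTC: 11:45-16:30, 19:15-22:00 (add 5h to convert from UTC-5).
Nikolai in UTC: 11:15-16:00, 18:00-22:00 (add 1h to convert from UTC-1).
Dana in UTC: 11:45-21:15 (add 5h to convert from UTC-5).
Jamal in UTC: 09:30-16:45, 17:00-22:00 (subtract 2h to convert from UTC+2).
Uma in UTC: 09:00-17:15, 19:15-22:00 (add 8h to convert from UTC-8).
Xiulan in UTC: 11:45-14:45, 15:15-16:45, 19:15-22:00 (add 1h to convert from UTC-1).
Imani and Uma can make the full 09:00-09:30 slot — that's 2.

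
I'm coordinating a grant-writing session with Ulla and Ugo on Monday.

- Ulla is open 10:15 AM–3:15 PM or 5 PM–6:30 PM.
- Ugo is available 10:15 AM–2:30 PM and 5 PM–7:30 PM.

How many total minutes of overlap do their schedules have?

Ulla ∩ Ugo: 10:15-14:30, 17:00-18:30.
Summing the common windows: 255 + 90 = 345 minutes.

345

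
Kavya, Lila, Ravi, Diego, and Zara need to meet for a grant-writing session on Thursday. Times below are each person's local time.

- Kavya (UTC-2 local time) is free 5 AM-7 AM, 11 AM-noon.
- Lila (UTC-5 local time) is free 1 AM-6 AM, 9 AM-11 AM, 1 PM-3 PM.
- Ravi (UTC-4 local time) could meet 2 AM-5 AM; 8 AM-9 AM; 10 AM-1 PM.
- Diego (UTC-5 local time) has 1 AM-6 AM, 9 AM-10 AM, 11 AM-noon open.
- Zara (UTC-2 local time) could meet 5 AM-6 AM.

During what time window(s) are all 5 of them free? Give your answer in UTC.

Kavya in UTC: 07:00-09:00, 13:00-14:00 (add 2h to convert from UTC-2).
Lila in UTC: 06:00-11:00, 14:00-16:00, 18:00-20:00 (add 5h to convert from UTC-5).
Ravi in UTC: 06:00-09:00, 12:00-13:00, 14:00-17:00 (add 4h to convert from UTC-4).
Diego in UTC: 06:00-11:00, 14:00-15:00, 16:00-17:00 (add 5h to convert from UTC-5).
Zara in UTC: 07:00-08:00 (add 2h to convert from UTC-2).
Kavya ∩ Lila: 07:00-09:00.
Kavya ∩ Lila ∩ Ravi: 07:00-09:00.
Kavya ∩ Lila ∩ Ravi ∩ Diego: 07:00-09:00.
Kavya ∩ Lila ∩ Ravi ∩ Diego ∩ Zara: 07:00-08:00.

07:00-08:00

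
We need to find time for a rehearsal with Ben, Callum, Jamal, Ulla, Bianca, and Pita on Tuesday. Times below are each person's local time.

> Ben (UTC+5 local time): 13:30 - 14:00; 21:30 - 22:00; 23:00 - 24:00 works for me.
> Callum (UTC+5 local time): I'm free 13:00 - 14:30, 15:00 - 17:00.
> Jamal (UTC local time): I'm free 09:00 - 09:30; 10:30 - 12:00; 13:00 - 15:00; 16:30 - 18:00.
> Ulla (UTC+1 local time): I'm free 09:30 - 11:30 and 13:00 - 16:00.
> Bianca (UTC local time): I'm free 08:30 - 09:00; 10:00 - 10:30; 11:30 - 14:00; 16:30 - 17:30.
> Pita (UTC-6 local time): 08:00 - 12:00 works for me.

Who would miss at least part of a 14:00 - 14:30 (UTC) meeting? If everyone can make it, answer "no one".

Ben, Bianca, Callum

Ben in UTC: 08:30-09:00, 16:30-17:00, 18:00-19:00 (subtract 5h to convert from UTC+5).
Callum in UTC: 08:00-09:30, 10:00-12:00 (subtract 5h to convert from UTC+5).
Jamal in UTC: 09:00-09:30, 10:30-12:00, 13:00-15:00, 16:30-18:00.
Ulla in UTC: 08:30-10:30, 12:00-15:00 (subtract 1h to convert from UTC+1).
Bianca in UTC: 08:30-09:00, 10:00-10:30, 11:30-14:00, 16:30-17:30.
Pita in UTC: 14:00-18:00 (add 6h to convert from UTC-6).
Ben: not fully free for 14:00-14:30. Callum: not fully free for 14:00-14:30. Jamal: free for 14:00-14:30. Ulla: free for 14:00-14:30. Bianca: not fully free for 14:00-14:30. Pita: free for 14:00-14:30.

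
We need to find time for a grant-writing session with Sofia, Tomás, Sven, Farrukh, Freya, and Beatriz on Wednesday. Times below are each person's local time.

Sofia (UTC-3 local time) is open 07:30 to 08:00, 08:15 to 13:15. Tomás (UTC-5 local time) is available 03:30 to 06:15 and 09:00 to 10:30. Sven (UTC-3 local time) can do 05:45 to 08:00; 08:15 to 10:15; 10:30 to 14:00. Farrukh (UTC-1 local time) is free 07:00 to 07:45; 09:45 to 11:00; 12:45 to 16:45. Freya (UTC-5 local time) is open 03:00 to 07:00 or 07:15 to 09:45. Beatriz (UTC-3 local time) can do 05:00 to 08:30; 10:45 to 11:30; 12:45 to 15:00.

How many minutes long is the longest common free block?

30

Sofia in UTC: 10:30-11:00, 11:15-16:15 (add 3h to convert from UTC-3).
Tomás in UTC: 08:30-11:15, 14:00-15:30 (add 5h to convert from UTC-5).
Sven in UTC: 08:45-11:00, 11:15-13:15, 13:30-17:00 (add 3h to convert from UTC-3).
Farrukh in UTC: 08:00-08:45, 10:45-12:00, 13:45-17:45 (add 1h to convert from UTC-1).
Freya in UTC: 08:00-12:00, 12:15-14:45 (add 5h to convert from UTC-5).
Beatriz in UTC: 08:00-11:30, 13:45-14:30, 15:45-18:00 (add 3h to convert from UTC-3).
Sofia ∩ Tomás: 10:30-11:00, 14:00-15:30.
Sofia ∩ Tomás ∩ Sven: 10:30-11:00, 14:00-15:30.
Sofia ∩ Tomás ∩ Sven ∩ Farrukh: 10:45-11:00, 14:00-15:30.
Sofia ∩ Tomás ∩ Sven ∩ Farrukh ∩ Freya: 10:45-11:00, 14:00-14:45.
Sofia ∩ Tomás ∩ Sven ∩ Farrukh ∩ Freya ∩ Beatriz: 10:45-11:00, 14:00-14:30.
So the common availability across everyone is 10:45-11:00, 14:00-14:30.
The longest is 14:00-14:30 at 30 minutes.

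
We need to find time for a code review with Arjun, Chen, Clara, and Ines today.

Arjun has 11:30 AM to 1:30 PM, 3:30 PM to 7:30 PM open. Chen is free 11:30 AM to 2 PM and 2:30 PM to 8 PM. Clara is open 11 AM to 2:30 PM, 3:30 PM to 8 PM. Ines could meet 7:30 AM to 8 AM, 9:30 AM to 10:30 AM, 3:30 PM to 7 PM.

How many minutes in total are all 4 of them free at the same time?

210

Arjun ∩ Chen: 11:30-13:30, 15:30-19:30.
Arjun ∩ Chen ∩ Clara: 11:30-13:30, 15:30-19:30.
Arjun ∩ Chen ∩ Clara ∩ Ines: 15:30-19:00.
Those are the intersection windows.
That's a single block of 210 minutes.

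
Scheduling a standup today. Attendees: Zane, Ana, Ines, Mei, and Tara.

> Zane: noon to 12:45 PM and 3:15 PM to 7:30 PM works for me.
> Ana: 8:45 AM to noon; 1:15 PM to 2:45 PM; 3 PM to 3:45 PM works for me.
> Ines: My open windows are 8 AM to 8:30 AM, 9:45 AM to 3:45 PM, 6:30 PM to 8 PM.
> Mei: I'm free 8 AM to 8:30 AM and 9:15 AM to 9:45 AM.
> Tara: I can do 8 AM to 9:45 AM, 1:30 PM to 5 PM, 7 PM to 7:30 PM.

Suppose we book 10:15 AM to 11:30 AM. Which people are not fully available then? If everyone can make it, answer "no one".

Zane: not fully free for 10:15-11:30. Ana: free for 10:15-11:30. Ines: free for 10:15-11:30. Mei: not fully free for 10:15-11:30. Tara: not fully free for 10:15-11:30.

Mei, Tara, Zane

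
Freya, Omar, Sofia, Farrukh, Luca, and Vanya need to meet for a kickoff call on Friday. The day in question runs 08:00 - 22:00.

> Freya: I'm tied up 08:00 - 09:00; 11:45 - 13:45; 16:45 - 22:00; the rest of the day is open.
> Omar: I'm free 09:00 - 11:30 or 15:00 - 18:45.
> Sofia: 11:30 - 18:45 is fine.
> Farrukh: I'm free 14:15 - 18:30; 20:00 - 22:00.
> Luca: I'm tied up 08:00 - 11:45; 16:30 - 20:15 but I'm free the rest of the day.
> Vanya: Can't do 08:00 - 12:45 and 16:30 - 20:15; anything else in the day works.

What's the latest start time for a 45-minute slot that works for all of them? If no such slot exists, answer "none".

Freya free: 09:00-11:45, 13:45-16:45 (invert busy blocks within the working day).
Omar free: 09:00-11:30, 15:00-18:45.
Sofia free: 11:30-18:45.
Farrukh free: 14:15-18:30, 20:00-22:00.
Luca free: 11:45-16:30, 20:15-22:00 (invert busy blocks within the working day).
Vanya free: 12:45-16:30, 20:15-22:00 (invert busy blocks within the working day).
Freya ∩ Omar: 09:00-11:30, 15:00-16:45.
Freya ∩ Omar ∩ Sofia: 15:00-16:45.
Freya ∩ Omar ∩ Sofia ∩ Farrukh: 15:00-16:45.
Freya ∩ Omar ∩ Sofia ∩ Farrukh ∩ Luca: 15:00-16:30.
Freya ∩ Omar ∩ Sofia ∩ Farrukh ∩ Luca ∩ Vanya: 15:00-16:30.
The last common window of at least 45 minutes is 15:00-16:30; a 45-minute meeting can start as late as 15:45 and still end by 16:30.

15:45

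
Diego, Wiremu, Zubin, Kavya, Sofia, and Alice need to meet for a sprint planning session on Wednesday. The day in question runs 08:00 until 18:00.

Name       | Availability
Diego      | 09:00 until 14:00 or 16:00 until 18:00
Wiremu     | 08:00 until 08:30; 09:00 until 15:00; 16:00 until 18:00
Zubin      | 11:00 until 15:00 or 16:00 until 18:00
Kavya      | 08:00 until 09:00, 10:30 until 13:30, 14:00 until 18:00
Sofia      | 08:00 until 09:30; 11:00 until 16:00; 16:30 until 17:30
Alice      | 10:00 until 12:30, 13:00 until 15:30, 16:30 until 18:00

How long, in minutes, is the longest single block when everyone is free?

90

Diego ∩ Wiremu: 09:00-14:00, 16:00-18:00.
Diego ∩ Wiremu ∩ Zubin: 11:00-14:00, 16:00-18:00.
Diego ∩ Wiremu ∩ Zubin ∩ Kavya: 11:00-13:30, 16:00-18:00.
Diego ∩ Wiremu ∩ Zubin ∩ Kavya ∩ Sofia: 11:00-13:30, 16:30-17:30.
Diego ∩ Wiremu ∩ Zubin ∩ Kavya ∩ Sofia ∩ Alice: 11:00-12:30, 13:00-13:30, 16:30-17:30.
Those are the intersection windows.
The longest is 11:00-12:30 at 90 minutes.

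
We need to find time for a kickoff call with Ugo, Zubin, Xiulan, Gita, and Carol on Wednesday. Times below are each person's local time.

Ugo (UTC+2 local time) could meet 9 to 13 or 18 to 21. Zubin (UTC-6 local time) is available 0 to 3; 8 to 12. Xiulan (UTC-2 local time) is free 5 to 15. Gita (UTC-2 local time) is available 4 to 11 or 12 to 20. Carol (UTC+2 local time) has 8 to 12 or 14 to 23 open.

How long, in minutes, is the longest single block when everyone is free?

Ugo in UTC: 07:00-11:00, 16:00-19:00 (subtract 2h to convert from UTC+2).
Zubin in UTC: 06:00-09:00, 14:00-18:00 (add 6h to convert from UTC-6).
Xiulan in UTC: 07:00-17:00 (add 2h to convert from UTC-2).
Gita in UTC: 06:00-13:00, 14:00-22:00 (add 2h to convert from UTC-2).
Carol in UTC: 06:00-10:00, 12:00-21:00 (subtract 2h to convert from UTC+2).
Ugo ∩ Zubin: 07:00-09:00, 16:00-18:00.
Ugo ∩ Zubin ∩ Xiulan: 07:00-09:00, 16:00-17:00.
Ugo ∩ Zubin ∩ Xiulan ∩ Gita: 07:00-09:00, 16:00-17:00.
Ugo ∩ Zubin ∩ Xiulan ∩ Gita ∩ Carol: 07:00-09:00, 16:00-17:00.
The longest is 07:00-09:00 at 120 minutes.

120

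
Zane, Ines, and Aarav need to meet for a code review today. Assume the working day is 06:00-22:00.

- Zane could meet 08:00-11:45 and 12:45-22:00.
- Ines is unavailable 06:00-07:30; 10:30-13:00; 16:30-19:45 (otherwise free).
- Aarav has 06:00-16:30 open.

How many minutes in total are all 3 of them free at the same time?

Zane free: 08:00-11:45, 12:45-22:00.
Ines free: 07:30-10:30, 13:00-16:30, 19:45-22:00 (invert busy blocks within the working day).
Aarav free: 06:00-16:30.
Zane ∩ Ines: 08:00-10:30, 13:00-16:30, 19:45-22:00.
Zane ∩ Ines ∩ Aarav: 08:00-10:30, 13:00-16:30.
Summing the common windows: 150 + 210 = 360 minutes.

360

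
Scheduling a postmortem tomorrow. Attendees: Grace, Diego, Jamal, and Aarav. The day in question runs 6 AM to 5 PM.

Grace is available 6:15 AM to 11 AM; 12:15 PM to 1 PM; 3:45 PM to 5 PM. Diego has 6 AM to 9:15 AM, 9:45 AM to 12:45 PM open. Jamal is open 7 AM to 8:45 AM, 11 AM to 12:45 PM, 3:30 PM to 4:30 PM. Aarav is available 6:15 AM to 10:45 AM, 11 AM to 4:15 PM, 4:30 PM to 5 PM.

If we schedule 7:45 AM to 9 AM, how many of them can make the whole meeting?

3

Grace, Diego, and Aarav can make the full 07:45-09:00 slot — that's 3.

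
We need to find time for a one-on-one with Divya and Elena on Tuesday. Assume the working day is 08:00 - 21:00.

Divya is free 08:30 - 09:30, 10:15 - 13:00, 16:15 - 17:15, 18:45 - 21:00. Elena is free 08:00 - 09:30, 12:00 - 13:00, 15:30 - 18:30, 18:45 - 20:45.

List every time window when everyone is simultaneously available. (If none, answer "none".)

Divya ∩ Elena: 08:30-09:30, 12:00-13:00, 16:15-17:15, 18:45-20:45.
Those are the intersection windows.

08:30-09:30, 12:00-13:00, 16:15-17:15, 18:45-20:45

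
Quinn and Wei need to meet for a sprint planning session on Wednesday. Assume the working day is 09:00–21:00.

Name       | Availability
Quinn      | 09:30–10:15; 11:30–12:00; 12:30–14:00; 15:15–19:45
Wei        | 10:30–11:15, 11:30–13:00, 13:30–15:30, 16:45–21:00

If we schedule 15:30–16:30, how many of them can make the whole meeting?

1

Quinn can make the full 15:30-16:30 slot — that's 1.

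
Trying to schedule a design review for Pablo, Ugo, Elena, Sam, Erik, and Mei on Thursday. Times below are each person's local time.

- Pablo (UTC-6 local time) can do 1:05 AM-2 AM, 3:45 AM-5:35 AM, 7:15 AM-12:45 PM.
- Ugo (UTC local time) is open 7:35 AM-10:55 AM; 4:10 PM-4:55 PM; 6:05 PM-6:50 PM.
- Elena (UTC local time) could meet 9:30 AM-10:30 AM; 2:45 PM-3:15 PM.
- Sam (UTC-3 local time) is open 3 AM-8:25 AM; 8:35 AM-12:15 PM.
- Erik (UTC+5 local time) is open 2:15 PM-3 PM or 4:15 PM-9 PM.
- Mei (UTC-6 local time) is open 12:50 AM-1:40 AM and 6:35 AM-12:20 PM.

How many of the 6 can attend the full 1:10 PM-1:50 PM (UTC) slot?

3

Pablo in UTC: 07:05-08:00, 09:45-11:35, 13:15-18:45 (add 6h to convert from UTC-6).
Ugo in UTC: 07:35-10:55, 16:10-16:55, 18:05-18:50.
Elena in UTC: 09:30-10:30, 14:45-15:15.
Sam in UTC: 06:00-11:25, 11:35-15:15 (add 3h to convert from UTC-3).
Erik in UTC: 09:15-10:00, 11:15-16:00 (subtract 5h to convert from UTC+5).
Mei in UTC: 06:50-07:40, 12:35-18:20 (add 6h to convert from UTC-6).
Sam, Erik, and Mei can make the full 13:10-13:50 slot — that's 3.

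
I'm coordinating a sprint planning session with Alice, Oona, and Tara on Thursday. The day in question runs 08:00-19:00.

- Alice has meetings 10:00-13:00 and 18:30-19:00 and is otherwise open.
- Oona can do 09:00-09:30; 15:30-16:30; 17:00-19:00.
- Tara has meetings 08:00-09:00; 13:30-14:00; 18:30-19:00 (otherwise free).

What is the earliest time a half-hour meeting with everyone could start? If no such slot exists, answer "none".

09:00

Alice free: 08:00-10:00, 13:00-18:30 (invert busy blocks within the working day).
Oona free: 09:00-09:30, 15:30-16:30, 17:00-19:00.
Tara free: 09:00-13:30, 14:00-18:30 (invert busy blocks within the working day).
Alice ∩ Oona: 09:00-09:30, 15:30-16:30, 17:00-18:30.
Alice ∩ Oona ∩ Tara: 09:00-09:30, 15:30-16:30, 17:00-18:30.
The first common window of at least 30 minutes is 09:00-09:30, so the earliest start is 09:00.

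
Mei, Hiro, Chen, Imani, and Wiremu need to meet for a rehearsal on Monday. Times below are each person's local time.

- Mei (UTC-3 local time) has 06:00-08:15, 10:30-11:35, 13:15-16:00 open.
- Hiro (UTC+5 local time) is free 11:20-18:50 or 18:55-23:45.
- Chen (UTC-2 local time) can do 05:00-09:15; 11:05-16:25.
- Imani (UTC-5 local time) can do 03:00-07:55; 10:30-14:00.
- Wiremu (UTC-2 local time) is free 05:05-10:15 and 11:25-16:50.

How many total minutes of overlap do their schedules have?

265

Mei in UTC: 09:00-11:15, 13:30-14:35, 16:15-19:00 (add 3h to convert from UTC-3).
Hiro in UTC: 06:20-13:50, 13:55-18:45 (subtract 5h to convert from UTC+5).
Chen in UTC: 07:00-11:15, 13:05-18:25 (add 2h to convert from UTC-2).
Imani in UTC: 08:00-12:55, 15:30-19:00 (add 5h to convert from UTC-5).
Wiremu in UTC: 07:05-12:15, 13:25-18:50 (add 2h to convert from UTC-2).
Mei ∩ Hiro: 09:00-11:15, 13:30-13:50, 13:55-14:35, 16:15-18:45.
Mei ∩ Hiro ∩ Chen: 09:00-11:15, 13:30-13:50, 13:55-14:35, 16:15-18:25.
Mei ∩ Hiro ∩ Chen ∩ Imani: 09:00-11:15, 16:15-18:25.
Mei ∩ Hiro ∩ Chen ∩ Imani ∩ Wiremu: 09:00-11:15, 16:15-18:25.
Those are the intersection windows.
Summing the common windows: 135 + 130 = 265 minutes.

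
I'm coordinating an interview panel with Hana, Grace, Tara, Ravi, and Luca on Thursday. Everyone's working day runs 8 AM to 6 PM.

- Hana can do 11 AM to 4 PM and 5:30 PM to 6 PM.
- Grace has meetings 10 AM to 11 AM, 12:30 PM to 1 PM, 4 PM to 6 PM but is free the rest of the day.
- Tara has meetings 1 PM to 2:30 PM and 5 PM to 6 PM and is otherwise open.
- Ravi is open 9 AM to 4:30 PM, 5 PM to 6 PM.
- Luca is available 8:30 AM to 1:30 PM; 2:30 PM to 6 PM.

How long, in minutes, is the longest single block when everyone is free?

90

Hana free: 11:00-16:00, 17:30-18:00.
Grace free: 08:00-10:00, 11:00-12:30, 13:00-16:00 (invert busy blocks within the working day).
Tara free: 08:00-13:00, 14:30-17:00 (invert busy blocks within the working day).
Ravi free: 09:00-16:30, 17:00-18:00.
Luca free: 08:30-13:30, 14:30-18:00.
Hana ∩ Grace: 11:00-12:30, 13:00-16:00.
Hana ∩ Grace ∩ Tara: 11:00-12:30, 14:30-16:00.
Hana ∩ Grace ∩ Tara ∩ Ravi: 11:00-12:30, 14:30-16:00.
Hana ∩ Grace ∩ Tara ∩ Ravi ∩ Luca: 11:00-12:30, 14:30-16:00.
The longest is 11:00-12:30 at 90 minutes.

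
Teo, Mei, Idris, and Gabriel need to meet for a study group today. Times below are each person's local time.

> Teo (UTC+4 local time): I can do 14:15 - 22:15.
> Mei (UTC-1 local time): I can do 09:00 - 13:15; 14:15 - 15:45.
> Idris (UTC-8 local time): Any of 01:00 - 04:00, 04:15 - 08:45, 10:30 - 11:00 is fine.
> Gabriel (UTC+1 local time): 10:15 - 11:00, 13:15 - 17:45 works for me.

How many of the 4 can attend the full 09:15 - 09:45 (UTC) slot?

Teo in UTC: 10:15-18:15 (subtract 4h to convert from UTC+4).
Mei in UTC: 10:00-14:15, 15:15-16:45 (add 1h to convert from UTC-1).
Idris in UTC: 09:00-12:00, 12:15-16:45, 18:30-19:00 (add 8h to convert from UTC-8).
Gabriel in UTC: 09:15-10:00, 12:15-16:45 (subtract 1h to convert from UTC+1).
Idris and Gabriel can make the full 09:15-09:45 slot — that's 2.

2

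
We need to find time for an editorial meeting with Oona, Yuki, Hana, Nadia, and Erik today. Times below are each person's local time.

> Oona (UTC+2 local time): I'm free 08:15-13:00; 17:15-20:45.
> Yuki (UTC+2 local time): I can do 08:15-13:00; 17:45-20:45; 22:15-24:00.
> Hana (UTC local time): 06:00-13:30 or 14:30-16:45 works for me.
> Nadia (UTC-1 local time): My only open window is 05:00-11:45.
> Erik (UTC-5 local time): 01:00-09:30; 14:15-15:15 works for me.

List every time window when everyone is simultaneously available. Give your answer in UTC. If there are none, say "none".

06:15-11:00

Oona in UTC: 06:15-11:00, 15:15-18:45 (subtract 2h to convert from UTC+2).
Yuki in UTC: 06:15-11:00, 15:45-18:45, 20:15-22:00 (subtract 2h to convert from UTC+2).
Hana in UTC: 06:00-13:30, 14:30-16:45.
Nadia in UTC: 06:00-12:45 (add 1h to convert from UTC-1).
Erik in UTC: 06:00-14:30, 19:15-20:15 (add 5h to convert from UTC-5).
Oona ∩ Yuki: 06:15-11:00, 15:45-18:45.
Oona ∩ Yuki ∩ Hana: 06:15-11:00, 15:45-16:45.
Oona ∩ Yuki ∩ Hana ∩ Nadia: 06:15-11:00.
Oona ∩ Yuki ∩ Hana ∩ Nadia ∩ Erik: 06:15-11:00.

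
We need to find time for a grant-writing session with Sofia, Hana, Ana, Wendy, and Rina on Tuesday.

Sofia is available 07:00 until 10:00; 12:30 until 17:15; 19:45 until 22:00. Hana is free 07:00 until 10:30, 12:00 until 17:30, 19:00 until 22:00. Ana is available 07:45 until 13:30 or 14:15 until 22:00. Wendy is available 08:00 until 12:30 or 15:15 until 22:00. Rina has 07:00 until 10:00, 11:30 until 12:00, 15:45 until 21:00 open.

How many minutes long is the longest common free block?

Sofia ∩ Hana: 07:00-10:00, 12:30-17:15, 19:45-22:00.
Sofia ∩ Hana ∩ Ana: 07:45-10:00, 12:30-13:30, 14:15-17:15, 19:45-22:00.
Sofia ∩ Hana ∩ Ana ∩ Wendy: 08:00-10:00, 15:15-17:15, 19:45-22:00.
Sofia ∩ Hana ∩ Ana ∩ Wendy ∩ Rina: 08:00-10:00, 15:45-17:15, 19:45-21:00.
So the common availability across everyone is 08:00-10:00, 15:45-17:15, 19:45-21:00.
The longest is 08:00-10:00 at 120 minutes.

120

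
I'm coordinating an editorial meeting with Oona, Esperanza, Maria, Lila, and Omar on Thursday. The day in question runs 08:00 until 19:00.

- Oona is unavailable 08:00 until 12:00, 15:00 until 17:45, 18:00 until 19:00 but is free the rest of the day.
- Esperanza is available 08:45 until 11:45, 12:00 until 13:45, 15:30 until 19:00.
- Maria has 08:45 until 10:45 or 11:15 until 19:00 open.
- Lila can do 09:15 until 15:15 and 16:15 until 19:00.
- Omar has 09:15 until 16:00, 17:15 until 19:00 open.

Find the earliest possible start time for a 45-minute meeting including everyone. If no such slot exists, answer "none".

12:00

Oona free: 12:00-15:00, 17:45-18:00 (invert busy blocks within the working day).
Esperanza free: 08:45-11:45, 12:00-13:45, 15:30-19:00.
Maria free: 08:45-10:45, 11:15-19:00.
Lila free: 09:15-15:15, 16:15-19:00.
Omar free: 09:15-16:00, 17:15-19:00.
Oona ∩ Esperanza: 12:00-13:45, 17:45-18:00.
Oona ∩ Esperanza ∩ Maria: 12:00-13:45, 17:45-18:00.
Oona ∩ Esperanza ∩ Maria ∩ Lila: 12:00-13:45, 17:45-18:00.
Oona ∩ Esperanza ∩ Maria ∩ Lila ∩ Omar: 12:00-13:45, 17:45-18:00.
Those are the intersection windows.
The first common window of at least 45 minutes is 12:00-13:45, so the earliest start is 12:00.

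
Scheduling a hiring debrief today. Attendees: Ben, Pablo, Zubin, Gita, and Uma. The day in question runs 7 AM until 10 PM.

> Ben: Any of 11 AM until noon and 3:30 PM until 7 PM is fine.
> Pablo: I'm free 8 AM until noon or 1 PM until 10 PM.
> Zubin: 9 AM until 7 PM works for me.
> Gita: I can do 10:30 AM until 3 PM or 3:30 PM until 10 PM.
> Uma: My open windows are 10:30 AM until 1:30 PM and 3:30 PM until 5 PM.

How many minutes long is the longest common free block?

Ben ∩ Pablo: 11:00-12:00, 15:30-19:00.
Ben ∩ Pablo ∩ Zubin: 11:00-12:00, 15:30-19:00.
Ben ∩ Pablo ∩ Zubin ∩ Gita: 11:00-12:00, 15:30-19:00.
Ben ∩ Pablo ∩ Zubin ∩ Gita ∩ Uma: 11:00-12:00, 15:30-17:00.
Those are the intersection windows.
The longest is 15:30-17:00 at 90 minutes.

90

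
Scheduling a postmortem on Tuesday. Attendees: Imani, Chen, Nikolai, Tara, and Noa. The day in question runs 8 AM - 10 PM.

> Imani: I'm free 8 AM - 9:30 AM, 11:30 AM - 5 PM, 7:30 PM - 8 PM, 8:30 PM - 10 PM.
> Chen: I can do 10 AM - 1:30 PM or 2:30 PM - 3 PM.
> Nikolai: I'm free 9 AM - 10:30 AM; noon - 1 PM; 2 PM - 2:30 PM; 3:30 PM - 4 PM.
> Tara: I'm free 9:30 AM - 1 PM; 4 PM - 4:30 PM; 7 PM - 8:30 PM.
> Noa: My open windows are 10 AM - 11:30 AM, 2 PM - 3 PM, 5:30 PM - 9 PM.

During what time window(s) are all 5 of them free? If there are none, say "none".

Imani ∩ Chen: 11:30-13:30, 14:30-15:00.
Imani ∩ Chen ∩ Nikolai: 12:00-13:00.
Imani ∩ Chen ∩ Nikolai ∩ Tara: 12:00-13:00.
Imani ∩ Chen ∩ Nikolai ∩ Tara ∩ Noa: ∅.
There is no time when everyone is free.

none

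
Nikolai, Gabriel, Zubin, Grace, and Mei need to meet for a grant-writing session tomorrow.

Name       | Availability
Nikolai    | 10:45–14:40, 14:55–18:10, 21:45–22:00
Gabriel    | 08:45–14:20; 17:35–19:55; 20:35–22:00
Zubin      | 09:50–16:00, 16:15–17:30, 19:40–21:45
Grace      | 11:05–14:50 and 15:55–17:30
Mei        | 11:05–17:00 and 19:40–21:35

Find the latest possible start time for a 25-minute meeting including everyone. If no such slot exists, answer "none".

13:55

Nikolai ∩ Gabriel: 10:45-14:20, 17:35-18:10, 21:45-22:00.
Nikolai ∩ Gabriel ∩ Zubin: 10:45-14:20.
Nikolai ∩ Gabriel ∩ Zubin ∩ Grace: 11:05-14:20.
Nikolai ∩ Gabriel ∩ Zubin ∩ Grace ∩ Mei: 11:05-14:20.
The last common window of at least 25 minutes is 11:05-14:20; a 25-minute meeting can start as late as 13:55 and still end by 14:20.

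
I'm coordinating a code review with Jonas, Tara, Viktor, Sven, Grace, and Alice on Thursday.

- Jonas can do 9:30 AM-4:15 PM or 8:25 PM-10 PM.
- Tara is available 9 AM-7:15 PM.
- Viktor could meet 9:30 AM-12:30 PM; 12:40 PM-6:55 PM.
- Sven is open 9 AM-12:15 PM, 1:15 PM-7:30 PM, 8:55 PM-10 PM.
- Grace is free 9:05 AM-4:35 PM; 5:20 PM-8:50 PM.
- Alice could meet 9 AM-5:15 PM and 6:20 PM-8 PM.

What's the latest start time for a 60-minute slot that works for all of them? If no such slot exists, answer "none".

15:15

Jonas ∩ Tara: 09:30-16:15.
Jonas ∩ Tara ∩ Viktor: 09:30-12:30, 12:40-16:15.
Jonas ∩ Tara ∩ Viktor ∩ Sven: 09:30-12:15, 13:15-16:15.
Jonas ∩ Tara ∩ Viktor ∩ Sven ∩ Grace: 09:30-12:15, 13:15-16:15.
Jonas ∩ Tara ∩ Viktor ∩ Sven ∩ Grace ∩ Alice: 09:30-12:15, 13:15-16:15.
Those are the intersection windows.
The last common window of at least 60 minutes is 13:15-16:15; a 60-minute meeting can start as late as 15:15 and still end by 16:15.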